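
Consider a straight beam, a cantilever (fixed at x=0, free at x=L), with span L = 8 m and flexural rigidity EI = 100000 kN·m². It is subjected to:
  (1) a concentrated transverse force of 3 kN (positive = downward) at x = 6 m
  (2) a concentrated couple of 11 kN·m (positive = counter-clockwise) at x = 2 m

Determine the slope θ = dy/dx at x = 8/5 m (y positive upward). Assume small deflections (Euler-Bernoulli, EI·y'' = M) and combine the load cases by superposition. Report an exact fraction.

Load 1 — point force P=3 kN at a=6 m (b=L-a=2):
  θ_1 = -Px(2a-x)/(2EI)  [x≤a] = -3·(8/5)·(2·6-(8/5))/(2·100000) = -39/156250 rad
Load 2 — applied couple M₀=11 kN·m at a=2 m (b=L-a=6):
  θ_2 = M₀x/EI  [x≤a] = 11·(8/5)/100000 = 11/62500 rad
Superposition: θ = Σ θ_i = -23/312500 rad ≈ -0.000074 rad

θ(8/5) = -23/312500 rad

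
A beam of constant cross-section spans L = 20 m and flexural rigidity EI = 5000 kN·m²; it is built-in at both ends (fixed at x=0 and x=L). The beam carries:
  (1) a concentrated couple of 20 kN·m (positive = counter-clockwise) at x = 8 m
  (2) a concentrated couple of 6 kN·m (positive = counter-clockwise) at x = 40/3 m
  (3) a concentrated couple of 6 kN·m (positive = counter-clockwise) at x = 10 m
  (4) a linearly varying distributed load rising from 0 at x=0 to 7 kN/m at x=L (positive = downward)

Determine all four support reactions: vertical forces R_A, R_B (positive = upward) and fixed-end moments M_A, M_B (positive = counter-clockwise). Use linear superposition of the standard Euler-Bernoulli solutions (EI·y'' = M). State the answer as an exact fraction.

Load 1 — applied couple M₀=20 kN·m at a=8 m (b=L-a=12):
  R_A = 6M₀ab/L³ = 6·20·8·12/20³ = 36/25 kN
  M_A = M₀b(2a-b)/L² = 20·12·(2·8-12)/20² = 12/5 kN·m
  R_B = -6M₀ab/L³ = -6·20·8·12/20³ = -36/25 kN
  M_B = M₀a(2b-a)/L² = 20·8·(2·12-8)/20² = 32/5 kN·m
Load 2 — applied couple M₀=6 kN·m at a=40/3 m (b=L-a=20/3):
  R_A = 6M₀ab/L³ = 6·6·(40/3)·(20/3)/20³ = 2/5 kN
  M_A = M₀b(2a-b)/L² = 6·(20/3)·(2·(40/3)-(20/3))/20² = 2 kN·m
  R_B = -6M₀ab/L³ = -6·6·(40/3)·(20/3)/20³ = -2/5 kN
  M_B = M₀a(2b-a)/L² = 6·(40/3)·(2·(20/3)-(40/3))/20² = 0 kN·m
Load 3 — applied couple M₀=6 kN·m at a=10 m (b=L-a=10):
  R_A = 6M₀ab/L³ = 6·6·10·10/20³ = 9/20 kN
  M_A = M₀b(2a-b)/L² = 6·10·(2·10-10)/20² = 3/2 kN·m
  R_B = -6M₀ab/L³ = -6·6·10·10/20³ = -9/20 kN
  M_B = M₀a(2b-a)/L² = 6·10·(2·10-10)/20² = 3/2 kN·m
Load 4 — triangular load w₀=7 kN/m (0→w₀ over full span):
  R_A = 3w₀L/20 = 3·7·20/20 = 21 kN
  M_A = w₀L²/30 = 7·20²/30 = 280/3 kN·m
  R_B = 7w₀L/20 = 7·7·20/20 = 49 kN
  M_B = -w₀L²/20 = -7·20²/20 = -140 kN·m
Superposition: R_A = 2329/100 kN, M_A = 2977/30 kN·m, R_B = 4671/100 kN, M_B = -1321/10 kN·m

R_A = 2329/100 kN, M_A = 2977/30 kN·m, R_B = 4671/100 kN, M_B = -1321/10 kN·m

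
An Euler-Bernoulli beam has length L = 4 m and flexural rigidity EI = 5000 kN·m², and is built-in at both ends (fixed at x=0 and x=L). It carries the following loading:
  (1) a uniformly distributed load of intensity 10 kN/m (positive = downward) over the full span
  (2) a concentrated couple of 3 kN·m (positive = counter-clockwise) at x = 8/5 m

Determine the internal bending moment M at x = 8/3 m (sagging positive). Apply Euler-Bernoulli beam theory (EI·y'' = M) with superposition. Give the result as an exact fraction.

M(8/3) = 892/225 kN·m

Load 1 — uniform load w=10 kN/m over full span:
  M_1 = wLx/2 - wL²/12 - wx²/2 = 10·4·(8/3)/2 - 10·4²/12 - 10·(8/3)²/2 = 40/9 kN·m
Load 2 — applied couple M₀=3 kN·m at a=8/5 m (b=L-a=12/5):
  M_2 = R_Ax - M_A - M₀  [x>a] with R_A=27/25, M_A=9/25 = (27/25)·(8/3) - (9/25) - 3 = -12/25 kN·m
Superposition: M = Σ M_i = 892/225 kN·m ≈ 3.964444 kN·m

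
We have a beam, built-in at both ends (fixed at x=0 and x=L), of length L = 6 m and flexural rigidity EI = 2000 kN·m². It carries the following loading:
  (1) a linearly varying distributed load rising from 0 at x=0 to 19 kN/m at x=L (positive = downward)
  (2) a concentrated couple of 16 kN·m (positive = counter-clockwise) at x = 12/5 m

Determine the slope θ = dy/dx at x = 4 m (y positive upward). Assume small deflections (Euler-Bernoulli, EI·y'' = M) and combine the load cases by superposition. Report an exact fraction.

Load 1 — triangular load w₀=19 kN/m (0→w₀ over full span):
  θ_1 = -w₀(2x(L-x)(L-2x)(x+2L)+x²(L-x)²)/(120LEI) = -19·(2·4·(6-4)·(6-2·4)·(4+2·6)+4²·(6-4)²)/(120·6·2000) = 133/22500 rad
Load 2 — applied couple M₀=16 kN·m at a=12/5 m (b=L-a=18/5):
  θ_2 = (R_Ax²/2 - M_Ax - M₀(x-a))/EI  [x>a] with R_A=96/25, M_A=48/25 = ((96/25)·4²/2 - (48/25)·4 - 16·(4-(12/5)))/2000 = -4/3125 rad
Superposition: θ = Σ θ_i = 521/112500 rad ≈ 0.004631 rad

θ(4) = 521/112500 rad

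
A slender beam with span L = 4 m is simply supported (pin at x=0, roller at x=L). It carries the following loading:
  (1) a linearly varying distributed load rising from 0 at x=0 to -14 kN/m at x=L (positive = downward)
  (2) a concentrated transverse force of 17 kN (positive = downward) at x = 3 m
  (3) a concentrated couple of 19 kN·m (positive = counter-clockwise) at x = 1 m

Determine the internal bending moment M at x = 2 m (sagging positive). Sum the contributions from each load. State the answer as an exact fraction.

M(2) = -15 kN·m

Load 1 — triangular load w₀=-14 kN/m (0→w₀ over full span):
  M_1 = w₀Lx/6 - w₀x³/(6L) = (-14)·4·2/6 - (-14)·2³/(6·4) = -14 kN·m
Load 2 — point force P=17 kN at a=3 m (b=L-a=1):
  M_2 = Pbx/L  [x≤a] = 17·1·2/4 = 17/2 kN·m
Load 3 — applied couple M₀=19 kN·m at a=1 m (b=L-a=3):
  M_3 = M₀x/L - M₀  [x>a] = 19·2/4 - 19 = -19/2 kN·m
Superposition: M = Σ M_i = -15 kN·m ≈ -15.000000 kN·m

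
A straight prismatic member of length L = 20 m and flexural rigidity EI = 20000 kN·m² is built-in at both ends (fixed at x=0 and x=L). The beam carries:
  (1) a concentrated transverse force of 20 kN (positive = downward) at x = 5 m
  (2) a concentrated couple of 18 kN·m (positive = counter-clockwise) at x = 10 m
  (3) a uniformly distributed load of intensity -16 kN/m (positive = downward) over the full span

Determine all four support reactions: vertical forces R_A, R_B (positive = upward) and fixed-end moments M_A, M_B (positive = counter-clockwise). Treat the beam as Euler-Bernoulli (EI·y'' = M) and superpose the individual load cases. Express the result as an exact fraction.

R_A = -5671/40 kN, M_A = -5671/12 kN·m, R_B = -6329/40 kN, M_B = 6229/12 kN·m

Load 1 — point force P=20 kN at a=5 m (b=L-a=15):
  R_A = Pb²(3a+b)/L³ = 20·15²·(3·5+15)/20³ = 135/8 kN
  M_A = Pab²/L² = 20·5·15²/20² = 225/4 kN·m
  R_B = Pa²(a+3b)/L³ = 20·5²·(5+3·15)/20³ = 25/8 kN
  M_B = -Pa²b/L² = -20·5²·15/20² = -75/4 kN·m
Load 2 — applied couple M₀=18 kN·m at a=10 m (b=L-a=10):
  R_A = 6M₀ab/L³ = 6·18·10·10/20³ = 27/20 kN
  M_A = M₀b(2a-b)/L² = 18·10·(2·10-10)/20² = 9/2 kN·m
  R_B = -6M₀ab/L³ = -6·18·10·10/20³ = -27/20 kN
  M_B = M₀a(2b-a)/L² = 18·10·(2·10-10)/20² = 9/2 kN·m
Load 3 — uniform load w=-16 kN/m over full span:
  R_A = wL/2 = (-16)·20/2 = -160 kN
  M_A = wL²/12 = (-16)·20²/12 = -1600/3 kN·m
  R_B = wL/2 = (-16)·20/2 = -160 kN
  M_B = -wL²/12 = -(-16)·20²/12 = 1600/3 kN·m
Superposition: R_A = -5671/40 kN, M_A = -5671/12 kN·m, R_B = -6329/40 kN, M_B = 6229/12 kN·m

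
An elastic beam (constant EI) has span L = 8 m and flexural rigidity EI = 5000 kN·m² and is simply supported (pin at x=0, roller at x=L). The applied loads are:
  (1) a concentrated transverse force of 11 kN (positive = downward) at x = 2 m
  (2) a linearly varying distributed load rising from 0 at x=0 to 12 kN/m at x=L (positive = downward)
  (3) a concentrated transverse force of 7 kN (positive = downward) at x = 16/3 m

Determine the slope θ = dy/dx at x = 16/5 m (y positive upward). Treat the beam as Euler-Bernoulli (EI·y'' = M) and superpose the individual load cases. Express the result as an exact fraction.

θ(16/5) = -5918777/506250000 rad

Load 1 — point force P=11 kN at a=2 m (b=L-a=6):
  θ_1 = -Pa(2L²-6Lx+3x²+a²)/(6LEI)  [x>a] = -11·2·(2·8²-6·8·(16/5)+3·(16/5)²+2²)/(6·8·5000) = -209/250000 rad
Load 2 — triangular load w₀=12 kN/m (0→w₀ over full span):
  θ_2 = -w₀(7L⁴-30L²x²+15x⁴)/(360LEI) = -12·(7·8⁴-30·8²·(16/5)²+15·(16/5)⁴)/(360·8·5000) = -10336/1171875 rad
Load 3 — point force P=7 kN at a=16/3 m (b=L-a=8/3):
  θ_3 = -Pb(L²-b²-3x²)/(6LEI)  [x≤a] = -7·(8/3)·(8²-(8/3)²-3·(16/5)²)/(6·8·5000) = -2576/1265625 rad
Superposition: θ = Σ θ_i = -5918777/506250000 rad ≈ -0.011691 rad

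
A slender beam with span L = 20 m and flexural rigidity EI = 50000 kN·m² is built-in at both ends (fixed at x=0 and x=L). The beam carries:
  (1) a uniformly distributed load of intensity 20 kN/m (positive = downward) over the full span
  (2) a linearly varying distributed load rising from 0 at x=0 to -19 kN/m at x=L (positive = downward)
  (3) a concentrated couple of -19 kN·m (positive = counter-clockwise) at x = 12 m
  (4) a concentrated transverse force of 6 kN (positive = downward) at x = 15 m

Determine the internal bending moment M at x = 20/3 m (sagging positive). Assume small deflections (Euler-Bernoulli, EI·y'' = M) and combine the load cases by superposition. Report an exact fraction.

Load 1 — uniform load w=20 kN/m over full span:
  M_1 = wLx/2 - wL²/12 - wx²/2 = 20·20·(20/3)/2 - 20·20²/12 - 20·(20/3)²/2 = 2000/9 kN·m
Load 2 — triangular load w₀=-19 kN/m (0→w₀ over full span):
  M_2 = 3w₀Lx/20 - w₀L²/30 - w₀x³/(6L) = 3·(-19)·20·(20/3)/20 - (-19)·20²/30 - (-19)·(20/3)³/(6·20) = -6460/81 kN·m
Load 3 — applied couple M₀=-19 kN·m at a=12 m (b=L-a=8):
  M_3 = R_Ax - M_A  [x≤a] with R_A=-171/125, M_A=-152/25 = (-171/125)·(20/3) - (-152/25) = -76/25 kN·m
Load 4 — point force P=6 kN at a=15 m (b=L-a=5):
  M_4 = Pb²(3a+b)x/L³ - Pab²/L²  [x≤a] = 6·5²·(3·15+5)·(20/3)/20³ - 6·15·5²/20² = 5/8 kN·m
Superposition: M = Σ M_i = 2268877/16200 kN·m ≈ 140.054136 kN·m

M(20/3) = 2268877/16200 kN·m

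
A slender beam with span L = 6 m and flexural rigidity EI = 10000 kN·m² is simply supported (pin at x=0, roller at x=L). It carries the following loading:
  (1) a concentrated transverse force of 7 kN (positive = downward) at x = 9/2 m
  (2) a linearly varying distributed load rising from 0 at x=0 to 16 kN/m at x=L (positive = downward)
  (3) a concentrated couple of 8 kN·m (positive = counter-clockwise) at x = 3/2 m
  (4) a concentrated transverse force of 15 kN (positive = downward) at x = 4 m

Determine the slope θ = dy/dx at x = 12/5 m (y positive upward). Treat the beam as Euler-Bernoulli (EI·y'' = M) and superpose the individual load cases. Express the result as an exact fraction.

Load 1 — point force P=7 kN at a=9/2 m (b=L-a=3/2):
  θ_1 = -Pb(L²-b²-3x²)/(6LEI)  [x≤a] = -7·(3/2)·(6²-(3/2)²-3·(12/5)²)/(6·6·10000) = -3843/8000000 rad
Load 2 — triangular load w₀=16 kN/m (0→w₀ over full span):
  θ_2 = -w₀(7L⁴-30L²x²+15x⁴)/(360LEI) = -16·(7·6⁴-30·6²·(12/5)²+15·(12/5)⁴)/(360·6·10000) = -969/390625 rad
Load 3 — applied couple M₀=8 kN·m at a=3/2 m (b=L-a=9/2):
  θ_3 = (M₀x²/(2L)-M₀(x-a)+C₁)/EI  [x>a] with C₁=M₀(3b²-L²)/(6L)=11/2 = (8·(12/5)²/(2·6)-8·((12/5)-(3/2))+(11/2))/10000 = 107/500000 rad
Load 4 — point force P=15 kN at a=4 m (b=L-a=2):
  θ_4 = -Pb(L²-b²-3x²)/(6LEI)  [x≤a] = -15·2·(6²-2²-3·(12/5)²)/(6·6·10000) = -23/18750 rad
Superposition: θ = Σ θ_i = -2384209/600000000 rad ≈ -0.003974 rad

θ(12/5) = -2384209/600000000 rad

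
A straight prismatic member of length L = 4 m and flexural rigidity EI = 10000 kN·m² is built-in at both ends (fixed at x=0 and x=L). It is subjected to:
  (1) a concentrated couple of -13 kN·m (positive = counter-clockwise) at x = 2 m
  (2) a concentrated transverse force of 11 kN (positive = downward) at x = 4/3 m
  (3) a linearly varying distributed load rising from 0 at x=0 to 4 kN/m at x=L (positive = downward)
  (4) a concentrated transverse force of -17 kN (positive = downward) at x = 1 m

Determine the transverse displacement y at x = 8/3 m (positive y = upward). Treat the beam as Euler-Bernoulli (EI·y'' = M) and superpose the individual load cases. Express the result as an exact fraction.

y(8/3) = -45341/218700000 m

Load 1 — applied couple M₀=-13 kN·m at a=2 m (b=L-a=2):
  y_1 = (R_Ax³/6 - M_Ax²/2 - M₀(x-a)²/2)/EI  [x>a] with R_A=-39/8, M_A=-13/4 = ((-39/8)·(8/3)³/6 - (-13/4)·(8/3)²/2 - (-13)·((8/3)-2)²/2)/10000 = -13/135000 m
Load 2 — point force P=11 kN at a=4/3 m (b=L-a=8/3):
  y_2 = -Pa²(L-x)²(3bL-(3b+a)(L-x))/(6L³EI)  [x>a] = -11·(4/3)²·(4-(8/3))²·(3·(8/3)·4-(3·(8/3)+(4/3))·(4-(8/3)))/(6·4³·10000) = -242/1366875 m
Load 3 — triangular load w₀=4 kN/m (0→w₀ over full span):
  y_3 = -w₀x²(L-x)²(x+2L)/(120LEI) = -4·(8/3)²·(4-(8/3))²·((8/3)+2·4)/(120·4·10000) = -256/2278125 m
Load 4 — point force P=-17 kN at a=1 m (b=L-a=3):
  y_4 = -Pa²(L-x)²(3bL-(3b+a)(L-x))/(6L³EI)  [x>a] = -(-17)·1²·(4-(8/3))²·(3·3·4-(3·3+1)·(4-(8/3)))/(6·4³·10000) = 289/1620000 m
Superposition: y = Σ y_i = -45341/218700000 m ≈ -0.000207 m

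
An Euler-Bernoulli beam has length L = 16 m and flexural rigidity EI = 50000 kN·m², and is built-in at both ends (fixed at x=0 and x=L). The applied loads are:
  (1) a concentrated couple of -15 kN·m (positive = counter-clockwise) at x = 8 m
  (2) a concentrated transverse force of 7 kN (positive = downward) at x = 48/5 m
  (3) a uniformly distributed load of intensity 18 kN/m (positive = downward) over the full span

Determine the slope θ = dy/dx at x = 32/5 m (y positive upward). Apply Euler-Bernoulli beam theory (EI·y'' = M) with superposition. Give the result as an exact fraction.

Load 1 — applied couple M₀=-15 kN·m at a=8 m (b=L-a=8):
  θ_1 = (R_Ax²/2 - M_Ax)/EI  [x≤a] with R_A=-45/32, M_A=-15/4 = ((-45/32)·(32/5)²/2 - (-15/4)·(32/5))/50000 = -3/31250 rad
Load 2 — point force P=7 kN at a=48/5 m (b=L-a=32/5):
  θ_2 = -Pb²x(2aL-(3a+b)x)/(2L³EI)  [x≤a] = -7·(32/5)²·(32/5)·(2·(48/5)·16-(3·(48/5)+(32/5))·(32/5))/(2·16³·50000) = -3584/9765625 rad
Load 3 — uniform load w=18 kN/m over full span:
  θ_3 = -wx(L-x)(L-2x)/(12EI) = -18·(32/5)·(16-(32/5))·(16-2·(32/5))/(12·50000) = -2304/390625 rad
Superposition: θ = Σ θ_i = -124243/19531250 rad ≈ -0.006361 rad

θ(32/5) = -124243/19531250 rad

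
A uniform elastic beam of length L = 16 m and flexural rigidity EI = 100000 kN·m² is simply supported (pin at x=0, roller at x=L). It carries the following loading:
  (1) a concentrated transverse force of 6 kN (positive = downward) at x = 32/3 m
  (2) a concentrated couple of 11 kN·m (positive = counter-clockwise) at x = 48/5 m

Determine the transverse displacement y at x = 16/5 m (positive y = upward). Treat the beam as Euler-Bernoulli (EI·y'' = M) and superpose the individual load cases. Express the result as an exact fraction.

Load 1 — point force P=6 kN at a=32/3 m (b=L-a=16/3):
  y_1 = -Pbx(L²-b²-x²)/(6LEI)  [x≤a] = -6·(16/3)·(16/5)·(16²-(16/3)²-(16/5)²)/(6·16·100000) = -24448/10546875 m
Load 2 — applied couple M₀=11 kN·m at a=48/5 m (b=L-a=32/5):
  y_2 = (M₀x³/(6L)+C₁x)/EI  [x≤a] with C₁=M₀(3b²-L²)/(6L)=-1144/75 = (11·(16/5)³/(6·16)+(-1144/75)·(16/5))/100000 = -176/390625 m
Superposition: y = Σ y_i = -1168/421875 m ≈ -0.002769 m

y(16/5) = -1168/421875 m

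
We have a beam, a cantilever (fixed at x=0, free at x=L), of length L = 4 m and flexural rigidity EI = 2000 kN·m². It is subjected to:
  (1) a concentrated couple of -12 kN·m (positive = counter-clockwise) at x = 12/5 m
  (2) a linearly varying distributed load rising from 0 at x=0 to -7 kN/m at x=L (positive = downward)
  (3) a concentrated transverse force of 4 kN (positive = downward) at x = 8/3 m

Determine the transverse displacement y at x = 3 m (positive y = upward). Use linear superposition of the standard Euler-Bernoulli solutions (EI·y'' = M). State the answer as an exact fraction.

y(3) = 1728803/129600000 m

Load 1 — applied couple M₀=-12 kN·m at a=12/5 m (b=L-a=8/5):
  y_1 = M₀a(2x-a)/(2EI)  [x>a] = (-12)·(12/5)·(2·3-(12/5))/(2·2000) = -81/3125 m
Load 2 — triangular load w₀=-7 kN/m (0→w₀ over full span):
  y_2 = (w₀Lx³/12-w₀L²x²/6-w₀x⁵/(120L))/EI = ((-7)·4·3³/12-(-7)·4²·3²/6-(-7)·3⁵/(120·4))/2000 = 17367/320000 m
Load 3 — point force P=4 kN at a=8/3 m (b=L-a=4/3):
  y_3 = -Pa²(3x-a)/(6EI)  [x>a] = -4·(8/3)²·(3·3-(8/3))/(6·2000) = -152/10125 m
Superposition: y = Σ y_i = 1728803/129600000 m ≈ 0.013340 m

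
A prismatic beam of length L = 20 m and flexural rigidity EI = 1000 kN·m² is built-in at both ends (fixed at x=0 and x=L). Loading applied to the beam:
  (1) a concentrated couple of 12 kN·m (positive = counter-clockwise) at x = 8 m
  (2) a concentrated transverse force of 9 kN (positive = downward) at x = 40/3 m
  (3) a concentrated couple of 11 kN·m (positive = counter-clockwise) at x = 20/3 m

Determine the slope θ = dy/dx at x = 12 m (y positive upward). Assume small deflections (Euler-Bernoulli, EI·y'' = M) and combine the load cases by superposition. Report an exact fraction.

Load 1 — applied couple M₀=12 kN·m at a=8 m (b=L-a=12):
  θ_1 = (R_Ax²/2 - M_Ax - M₀(x-a))/EI  [x>a] with R_A=108/125, M_A=36/25 = ((108/125)·12²/2 - (36/25)·12 - 12·(12-8))/1000 = -48/15625 rad
Load 2 — point force P=9 kN at a=40/3 m (b=L-a=20/3):
  θ_2 = -Pb²x(2aL-(3a+b)x)/(2L³EI)  [x≤a] = -9·(20/3)²·12·(2·(40/3)·20-(3·(40/3)+(20/3))·12)/(2·20³·1000) = 1/125 rad
Load 3 — applied couple M₀=11 kN·m at a=20/3 m (b=L-a=40/3):
  θ_3 = (R_Ax²/2 - M_Ax - M₀(x-a))/EI  [x>a] with R_A=11/15, M_A=0 = ((11/15)·12²/2 - 0·12 - 11·(12-(20/3)))/1000 = -11/1875 rad
Superposition: θ = Σ θ_i = -44/46875 rad ≈ -0.000939 rad

θ(12) = -44/46875 rad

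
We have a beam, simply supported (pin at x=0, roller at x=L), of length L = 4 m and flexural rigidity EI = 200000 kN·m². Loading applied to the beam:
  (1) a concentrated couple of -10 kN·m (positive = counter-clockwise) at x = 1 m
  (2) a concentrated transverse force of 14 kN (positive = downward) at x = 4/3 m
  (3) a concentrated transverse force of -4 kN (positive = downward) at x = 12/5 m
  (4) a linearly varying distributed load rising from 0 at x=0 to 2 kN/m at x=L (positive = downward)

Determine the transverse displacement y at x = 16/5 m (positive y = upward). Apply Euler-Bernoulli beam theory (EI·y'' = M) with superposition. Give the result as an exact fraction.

y(16/5) = -14655847/253125000000 m

Load 1 — applied couple M₀=-10 kN·m at a=1 m (b=L-a=3):
  y_1 = (M₀x³/(6L)-M₀(x-a)²/2+C₁x)/EI  [x>a] with C₁=M₀(3b²-L²)/(6L)=-55/12 = ((-10)·(16/5)³/(6·4)-(-10)·((16/5)-1)²/2+(-55/12)·(16/5))/200000 = -103/5000000 m
Load 2 — point force P=14 kN at a=4/3 m (b=L-a=8/3):
  y_2 = -Pa(L-x)(2Lx-a²-x²)/(6LEI)  [x>a] = -14·(4/3)·(4-(16/5))·(2·4·(16/5)-(4/3)²-(16/5)²)/(6·4·200000) = -1337/31640625 m
Load 3 — point force P=-4 kN at a=12/5 m (b=L-a=8/5):
  y_3 = -Pa(L-x)(2Lx-a²-x²)/(6LEI)  [x>a] = -(-4)·(12/5)·(4-(16/5))·(2·4·(16/5)-(12/5)²-(16/5)²)/(6·4·200000) = 6/390625 m
Load 4 — triangular load w₀=2 kN/m (0→w₀ over full span):
  y_4 = -w₀x(7L⁴-10L²x²+3x⁴)/(360LEI) = -2·(16/5)·(7·4⁴-10·4²·(16/5)²+3·(16/5)⁴)/(360·4·200000) = -508/48828125 m
Superposition: y = Σ y_i = -14655847/253125000000 m ≈ -0.000058 m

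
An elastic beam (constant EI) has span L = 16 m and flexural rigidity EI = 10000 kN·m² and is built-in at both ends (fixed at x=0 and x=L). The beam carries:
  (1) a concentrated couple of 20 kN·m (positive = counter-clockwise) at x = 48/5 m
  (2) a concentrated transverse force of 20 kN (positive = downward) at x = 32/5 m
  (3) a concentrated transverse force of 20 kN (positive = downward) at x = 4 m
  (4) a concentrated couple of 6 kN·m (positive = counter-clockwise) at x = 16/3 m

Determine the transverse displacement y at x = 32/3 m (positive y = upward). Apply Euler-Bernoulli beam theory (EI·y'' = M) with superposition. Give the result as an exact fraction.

Load 1 — applied couple M₀=20 kN·m at a=48/5 m (b=L-a=32/5):
  y_1 = (R_Ax³/6 - M_Ax²/2 - M₀(x-a)²/2)/EI  [x>a] with R_A=9/5, M_A=32/5 = ((9/5)·(32/3)³/6 - (32/5)·(32/3)²/2 - 20·((32/3)-(48/5))²/2)/10000 = -32/28125 m
Load 2 — point force P=20 kN at a=32/5 m (b=L-a=48/5):
  y_2 = -Pa²(L-x)²(3bL-(3b+a)(L-x))/(6L³EI)  [x>a] = -20·(32/5)²·(16-(32/3))²·(3·(48/5)·16-(3·(48/5)+(32/5))·(16-(32/3)))/(6·16³·10000) = -32768/1265625 m
Load 3 — point force P=20 kN at a=4 m (b=L-a=12):
  y_3 = -Pa²(L-x)²(3bL-(3b+a)(L-x))/(6L³EI)  [x>a] = -20·4²·(16-(32/3))²·(3·12·16-(3·12+4)·(16-(32/3)))/(6·16³·10000) = -136/10125 m
Load 4 — applied couple M₀=6 kN·m at a=16/3 m (b=L-a=32/3):
  y_4 = (R_Ax³/6 - M_Ax²/2 - M₀(x-a)²/2)/EI  [x>a] with R_A=1/2, M_A=0 = ((1/2)·(32/3)³/6 - 0·(32/3)²/2 - 6·((32/3)-(16/3))²/2)/10000 = 16/10125 m
Superposition: y = Σ y_i = -49208/1265625 m ≈ -0.038880 m

y(32/3) = -49208/1265625 m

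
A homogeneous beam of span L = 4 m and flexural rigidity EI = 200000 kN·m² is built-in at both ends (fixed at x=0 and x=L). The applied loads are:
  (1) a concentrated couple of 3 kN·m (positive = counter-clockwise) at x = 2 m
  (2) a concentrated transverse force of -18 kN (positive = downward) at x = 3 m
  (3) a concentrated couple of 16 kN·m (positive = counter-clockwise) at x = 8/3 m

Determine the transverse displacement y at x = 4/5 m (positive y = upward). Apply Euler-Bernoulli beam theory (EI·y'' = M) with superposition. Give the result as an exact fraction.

Load 1 — applied couple M₀=3 kN·m at a=2 m (b=L-a=2):
  y_1 = (R_Ax³/6 - M_Ax²/2)/EI  [x≤a] with R_A=9/8, M_A=3/4 = ((9/8)·(4/5)³/6 - (3/4)·(4/5)²/2)/200000 = -9/12500000 m
Load 2 — point force P=-18 kN at a=3 m (b=L-a=1):
  y_2 = -Pb²x²(3aL-(3a+b)x)/(6L³EI)  [x≤a] = -(-18)·1²·(4/5)²·(3·3·4-(3·3+1)·(4/5))/(6·4³·200000) = 21/5000000 m
Load 3 — applied couple M₀=16 kN·m at a=8/3 m (b=L-a=4/3):
  y_3 = (R_Ax³/6 - M_Ax²/2)/EI  [x≤a] with R_A=16/3, M_A=16/3 = ((16/3)·(4/5)³/6 - (16/3)·(4/5)²/2)/200000 = -22/3515625 m
Superposition: y = Σ y_i = -1/360000 m ≈ -0.000003 m

y(4/5) = -1/360000 m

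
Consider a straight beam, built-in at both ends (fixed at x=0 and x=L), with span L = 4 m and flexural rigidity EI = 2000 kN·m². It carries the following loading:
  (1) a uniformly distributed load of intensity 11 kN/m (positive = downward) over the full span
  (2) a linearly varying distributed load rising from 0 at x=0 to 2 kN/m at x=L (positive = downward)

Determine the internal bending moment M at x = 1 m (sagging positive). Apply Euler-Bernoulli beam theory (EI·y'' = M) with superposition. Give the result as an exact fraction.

M(1) = 113/60 kN·m

Load 1 — uniform load w=11 kN/m over full span:
  M_1 = wLx/2 - wL²/12 - wx²/2 = 11·4·1/2 - 11·4²/12 - 11·1²/2 = 11/6 kN·m
Load 2 — triangular load w₀=2 kN/m (0→w₀ over full span):
  M_2 = 3w₀Lx/20 - w₀L²/30 - w₀x³/(6L) = 3·2·4·1/20 - 2·4²/30 - 2·1³/(6·4) = 1/20 kN·m
Superposition: M = Σ M_i = 113/60 kN·m ≈ 1.883333 kN·m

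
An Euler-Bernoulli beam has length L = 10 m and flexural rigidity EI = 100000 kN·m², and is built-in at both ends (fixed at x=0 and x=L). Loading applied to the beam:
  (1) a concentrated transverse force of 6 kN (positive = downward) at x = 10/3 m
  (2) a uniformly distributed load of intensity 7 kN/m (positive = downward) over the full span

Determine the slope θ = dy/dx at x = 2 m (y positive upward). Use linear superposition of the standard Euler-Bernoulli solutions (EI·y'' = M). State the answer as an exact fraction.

θ(2) = -73/112500 rad

Load 1 — point force P=6 kN at a=10/3 m (b=L-a=20/3):
  θ_1 = -Pb²x(2aL-(3a+b)x)/(2L³EI)  [x≤a] = -6·(20/3)²·2·(2·(10/3)·10-(3·(10/3)+(20/3))·2)/(2·10³·100000) = -1/11250 rad
Load 2 — uniform load w=7 kN/m over full span:
  θ_2 = -wx(L-x)(L-2x)/(12EI) = -7·2·(10-2)·(10-2·2)/(12·100000) = -7/12500 rad
Superposition: θ = Σ θ_i = -73/112500 rad ≈ -0.000649 rad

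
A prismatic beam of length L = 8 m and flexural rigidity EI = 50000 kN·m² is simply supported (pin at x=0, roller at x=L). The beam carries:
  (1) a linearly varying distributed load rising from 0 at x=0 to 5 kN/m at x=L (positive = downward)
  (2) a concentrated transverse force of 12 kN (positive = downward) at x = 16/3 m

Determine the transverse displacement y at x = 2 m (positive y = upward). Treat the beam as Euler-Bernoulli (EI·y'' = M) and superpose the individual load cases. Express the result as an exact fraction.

y(2) = -8713/2700000 m

Load 1 — triangular load w₀=5 kN/m (0→w₀ over full span):
  y_1 = -w₀x(7L⁴-10L²x²+3x⁴)/(360LEI) = -5·2·(7·8⁴-10·8²·2²+3·2⁴)/(360·8·50000) = -109/60000 m
Load 2 — point force P=12 kN at a=16/3 m (b=L-a=8/3):
  y_2 = -Pbx(L²-b²-x²)/(6LEI)  [x≤a] = -12·(8/3)·2·(8²-(8/3)²-2²)/(6·8·50000) = -119/84375 m
Superposition: y = Σ y_i = -8713/2700000 m ≈ -0.003227 m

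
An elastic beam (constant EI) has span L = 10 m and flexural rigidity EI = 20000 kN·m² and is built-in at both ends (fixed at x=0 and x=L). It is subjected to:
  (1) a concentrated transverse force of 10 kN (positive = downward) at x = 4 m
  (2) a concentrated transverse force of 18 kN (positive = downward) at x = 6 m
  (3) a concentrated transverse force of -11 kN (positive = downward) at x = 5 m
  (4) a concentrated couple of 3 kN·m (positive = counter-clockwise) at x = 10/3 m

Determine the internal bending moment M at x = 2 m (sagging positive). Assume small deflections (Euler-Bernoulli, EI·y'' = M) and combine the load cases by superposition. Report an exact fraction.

Load 1 — point force P=10 kN at a=4 m (b=L-a=6):
  M_1 = Pb²(3a+b)x/L³ - Pab²/L²  [x≤a] = 10·6²·(3·4+6)·2/10³ - 10·4·6²/10² = -36/25 kN·m
Load 2 — point force P=18 kN at a=6 m (b=L-a=4):
  M_2 = Pb²(3a+b)x/L³ - Pab²/L²  [x≤a] = 18·4²·(3·6+4)·2/10³ - 18·6·4²/10² = -576/125 kN·m
Load 3 — point force P=-11 kN at a=5 m (b=L-a=5):
  M_3 = Pb²(3a+b)x/L³ - Pab²/L²  [x≤a] = (-11)·5²·(3·5+5)·2/10³ - (-11)·5·5²/10² = 11/4 kN·m
Load 4 — applied couple M₀=3 kN·m at a=10/3 m (b=L-a=20/3):
  M_4 = R_Ax - M_A  [x≤a] with R_A=2/5, M_A=0 = (2/5)·2 - 0 = 4/5 kN·m
Superposition: M = Σ M_i = -1249/500 kN·m ≈ -2.498000 kN·m

M(2) = -1249/500 kN·m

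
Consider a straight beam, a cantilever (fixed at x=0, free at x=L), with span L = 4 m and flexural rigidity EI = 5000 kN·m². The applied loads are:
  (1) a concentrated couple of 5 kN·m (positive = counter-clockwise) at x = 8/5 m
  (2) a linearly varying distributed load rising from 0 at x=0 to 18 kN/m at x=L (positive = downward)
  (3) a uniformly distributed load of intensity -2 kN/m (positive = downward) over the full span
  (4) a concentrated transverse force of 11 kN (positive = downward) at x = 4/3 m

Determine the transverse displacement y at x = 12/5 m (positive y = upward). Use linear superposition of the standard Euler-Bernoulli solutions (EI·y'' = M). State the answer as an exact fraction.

Load 1 — applied couple M₀=5 kN·m at a=8/5 m (b=L-a=12/5):
  y_1 = M₀a(2x-a)/(2EI)  [x>a] = 5·(8/5)·(2·(12/5)-(8/5))/(2·5000) = 8/3125 m
Load 2 — triangular load w₀=18 kN/m (0→w₀ over full span):
  y_2 = (w₀Lx³/12-w₀L²x²/6-w₀x⁵/(120L))/EI = (18·4·(12/5)³/12-18·4²·(12/5)²/6-18·(12/5)⁵/(120·4))/5000 = -383832/9765625 m
Load 3 — uniform load w=-2 kN/m over full span:
  y_3 = -wx²(x²-4Lx+6L²)/(24EI) = -(-2)·(12/5)²·((12/5)²-4·4·(12/5)+6·4²)/(24·5000) = 2376/390625 m
Load 4 — point force P=11 kN at a=4/3 m (b=L-a=8/3):
  y_4 = -Pa²(3x-a)/(6EI)  [x>a] = -11·(4/3)²·(3·(12/5)-(4/3))/(6·5000) = -968/253125 m
Superposition: y = Σ y_i = -27278992/791015625 m ≈ -0.034486 m

y(12/5) = -27278992/791015625 m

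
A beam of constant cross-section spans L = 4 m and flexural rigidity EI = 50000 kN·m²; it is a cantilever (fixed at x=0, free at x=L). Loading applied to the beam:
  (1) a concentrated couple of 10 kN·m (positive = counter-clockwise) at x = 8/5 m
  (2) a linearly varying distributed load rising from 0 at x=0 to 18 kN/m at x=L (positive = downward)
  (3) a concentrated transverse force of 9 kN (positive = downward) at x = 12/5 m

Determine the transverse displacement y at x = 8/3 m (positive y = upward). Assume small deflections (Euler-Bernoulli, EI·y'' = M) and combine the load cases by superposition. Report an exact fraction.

y(8/3) = -158918/31640625 m

Load 1 — applied couple M₀=10 kN·m at a=8/5 m (b=L-a=12/5):
  y_1 = M₀a(2x-a)/(2EI)  [x>a] = 10·(8/5)·(2·(8/3)-(8/5))/(2·50000) = 28/46875 m
Load 2 — triangular load w₀=18 kN/m (0→w₀ over full span):
  y_2 = (w₀Lx³/12-w₀L²x²/6-w₀x⁵/(120L))/EI = (18·4·(8/3)³/12-18·4²·(8/3)²/6-18·(8/3)⁵/(120·4))/50000 = -5888/1265625 m
Load 3 — point force P=9 kN at a=12/5 m (b=L-a=8/5):
  y_3 = -Pa²(3x-a)/(6EI)  [x>a] = -9·(12/5)²·(3·(8/3)-(12/5))/(6·50000) = -378/390625 m
Superposition: y = Σ y_i = -158918/31640625 m ≈ -0.005023 m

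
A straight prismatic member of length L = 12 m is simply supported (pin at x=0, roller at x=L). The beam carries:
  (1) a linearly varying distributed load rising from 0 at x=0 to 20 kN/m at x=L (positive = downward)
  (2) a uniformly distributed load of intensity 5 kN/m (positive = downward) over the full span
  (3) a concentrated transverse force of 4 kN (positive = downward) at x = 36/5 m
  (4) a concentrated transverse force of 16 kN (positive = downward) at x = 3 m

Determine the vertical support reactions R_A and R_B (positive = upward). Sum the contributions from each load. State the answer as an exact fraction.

R_A = 418/5 kN, R_B = 582/5 kN

Load 1 — triangular load w₀=20 kN/m (0→w₀ over full span):
  R_A = w₀L/6 = 20·12/6 = 40 kN
  R_B = w₀L/3 = 20·12/3 = 80 kN
Load 2 — uniform load w=5 kN/m over full span:
  R_A = wL/2 = 5·12/2 = 30 kN
  R_B = wL/2 = 5·12/2 = 30 kN
Load 3 — point force P=4 kN at a=36/5 m (b=L-a=24/5):
  R_A = Pb/L = 4·(24/5)/12 = 8/5 kN
  R_B = Pa/L = 4·(36/5)/12 = 12/5 kN
Load 4 — point force P=16 kN at a=3 m (b=L-a=9):
  R_A = Pb/L = 16·9/12 = 12 kN
  R_B = Pa/L = 16·3/12 = 4 kN
Superposition: R_A = 418/5 kN, R_B = 582/5 kN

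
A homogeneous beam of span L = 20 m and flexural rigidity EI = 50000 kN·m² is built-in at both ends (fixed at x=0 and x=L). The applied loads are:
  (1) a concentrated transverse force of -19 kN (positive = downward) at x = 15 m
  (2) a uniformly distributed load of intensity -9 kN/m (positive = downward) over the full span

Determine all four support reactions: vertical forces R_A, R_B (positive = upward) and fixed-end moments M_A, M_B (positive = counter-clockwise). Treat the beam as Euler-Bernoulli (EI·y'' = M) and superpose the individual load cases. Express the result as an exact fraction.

Load 1 — point force P=-19 kN at a=15 m (b=L-a=5):
  R_A = Pb²(3a+b)/L³ = (-19)·5²·(3·15+5)/20³ = -95/32 kN
  M_A = Pab²/L² = (-19)·15·5²/20² = -285/16 kN·m
  R_B = Pa²(a+3b)/L³ = (-19)·15²·(15+3·5)/20³ = -513/32 kN
  M_B = -Pa²b/L² = -(-19)·15²·5/20² = 855/16 kN·m
Load 2 — uniform load w=-9 kN/m over full span:
  R_A = wL/2 = (-9)·20/2 = -90 kN
  M_A = wL²/12 = (-9)·20²/12 = -300 kN·m
  R_B = wL/2 = (-9)·20/2 = -90 kN
  M_B = -wL²/12 = -(-9)·20²/12 = 300 kN·m
Superposition: R_A = -2975/32 kN, M_A = -5085/16 kN·m, R_B = -3393/32 kN, M_B = 5655/16 kN·m

R_A = -2975/32 kN, M_A = -5085/16 kN·m, R_B = -3393/32 kN, M_B = 5655/16 kN·m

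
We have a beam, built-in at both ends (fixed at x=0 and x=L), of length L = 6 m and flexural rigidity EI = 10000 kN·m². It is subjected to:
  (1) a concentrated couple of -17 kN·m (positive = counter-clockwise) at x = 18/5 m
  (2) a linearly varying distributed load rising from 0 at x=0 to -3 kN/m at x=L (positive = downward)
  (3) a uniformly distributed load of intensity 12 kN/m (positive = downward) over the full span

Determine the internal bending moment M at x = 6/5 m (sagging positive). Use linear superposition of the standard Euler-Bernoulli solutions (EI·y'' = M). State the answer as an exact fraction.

Load 1 — applied couple M₀=-17 kN·m at a=18/5 m (b=L-a=12/5):
  M_1 = R_Ax - M_A  [x≤a] with R_A=-102/25, M_A=-136/25 = (-102/25)·(6/5) - (-136/25) = 68/125 kN·m
Load 2 — triangular load w₀=-3 kN/m (0→w₀ over full span):
  M_2 = 3w₀Lx/20 - w₀L²/30 - w₀x³/(6L) = 3·(-3)·6·(6/5)/20 - (-3)·6²/30 - (-3)·(6/5)³/(6·6) = 63/125 kN·m
Load 3 — uniform load w=12 kN/m over full span:
  M_3 = wLx/2 - wL²/12 - wx²/2 = 12·6·(6/5)/2 - 12·6²/12 - 12·(6/5)²/2 = -36/25 kN·m
Superposition: M = Σ M_i = -49/125 kN·m ≈ -0.392000 kN·m

M(6/5) = -49/125 kN·m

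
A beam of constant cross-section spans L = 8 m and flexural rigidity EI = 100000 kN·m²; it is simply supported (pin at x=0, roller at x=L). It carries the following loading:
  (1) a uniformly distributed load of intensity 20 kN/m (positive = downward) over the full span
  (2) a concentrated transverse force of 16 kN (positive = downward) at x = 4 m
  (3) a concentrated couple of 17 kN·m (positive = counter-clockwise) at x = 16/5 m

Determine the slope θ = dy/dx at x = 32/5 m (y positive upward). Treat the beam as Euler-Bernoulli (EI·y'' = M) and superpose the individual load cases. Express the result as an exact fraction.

θ(32/5) = 3587/937500 rad

Load 1 — uniform load w=20 kN/m over full span:
  θ_1 = -w(L³-6Lx²+4x³)/(24EI) = -20·(8³-6·8·(32/5)²+4·(32/5)³)/(24·100000) = 264/78125 rad
Load 2 — point force P=16 kN at a=4 m (b=L-a=4):
  θ_2 = -Pa(2L²-6Lx+3x²+a²)/(6LEI)  [x>a] = -16·4·(2·8²-6·8·(32/5)+3·(32/5)²+4²)/(6·8·100000) = 42/78125 rad
Load 3 — applied couple M₀=17 kN·m at a=16/5 m (b=L-a=24/5):
  θ_3 = (M₀x²/(2L)-M₀(x-a)+C₁)/EI  [x>a] with C₁=M₀(3b²-L²)/(6L)=136/75 = (17·(32/5)²/(2·8)-17·((32/5)-(16/5))+(136/75))/100000 = -17/187500 rad
Superposition: θ = Σ θ_i = 3587/937500 rad ≈ 0.003826 rad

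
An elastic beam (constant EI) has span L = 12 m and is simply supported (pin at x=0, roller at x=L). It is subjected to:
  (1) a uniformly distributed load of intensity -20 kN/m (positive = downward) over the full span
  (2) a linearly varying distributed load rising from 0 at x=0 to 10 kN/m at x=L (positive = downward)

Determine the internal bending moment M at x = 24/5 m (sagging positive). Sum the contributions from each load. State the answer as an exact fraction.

M(24/5) = -6624/25 kN·m

Load 1 — uniform load w=-20 kN/m over full span:
  M_1 = wx(L-x)/2 = (-20)·(24/5)·(12-(24/5))/2 = -1728/5 kN·m
Load 2 — triangular load w₀=10 kN/m (0→w₀ over full span):
  M_2 = w₀Lx/6 - w₀x³/(6L) = 10·12·(24/5)/6 - 10·(24/5)³/(6·12) = 2016/25 kN·m
Superposition: M = Σ M_i = -6624/25 kN·m ≈ -264.960000 kN·m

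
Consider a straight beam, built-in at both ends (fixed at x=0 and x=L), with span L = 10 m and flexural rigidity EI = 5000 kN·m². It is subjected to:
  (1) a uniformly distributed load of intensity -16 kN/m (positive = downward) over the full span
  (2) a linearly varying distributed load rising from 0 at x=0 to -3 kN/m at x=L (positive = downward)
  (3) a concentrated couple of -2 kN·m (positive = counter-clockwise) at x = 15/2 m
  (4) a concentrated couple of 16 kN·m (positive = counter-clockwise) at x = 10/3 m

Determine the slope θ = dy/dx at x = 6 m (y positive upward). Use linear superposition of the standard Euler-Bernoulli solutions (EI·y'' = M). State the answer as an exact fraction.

Load 1 — uniform load w=-16 kN/m over full span:
  θ_1 = -wx(L-x)(L-2x)/(12EI) = -(-16)·6·(10-6)·(10-2·6)/(12·5000) = -8/625 rad
Load 2 — triangular load w₀=-3 kN/m (0→w₀ over full span):
  θ_2 = -w₀(2x(L-x)(L-2x)(x+2L)+x²(L-x)²)/(120LEI) = -(-3)·(2·6·(10-6)·(10-2·6)·(6+2·10)+6²·(10-6)²)/(120·10·5000) = -3/3125 rad
Load 3 — applied couple M₀=-2 kN·m at a=15/2 m (b=L-a=5/2):
  θ_3 = (R_Ax²/2 - M_Ax)/EI  [x≤a] with R_A=-9/40, M_A=-5/8 = ((-9/40)·6²/2 - (-5/8)·6)/5000 = -3/50000 rad
Load 4 — applied couple M₀=16 kN·m at a=10/3 m (b=L-a=20/3):
  θ_4 = (R_Ax²/2 - M_Ax - M₀(x-a))/EI  [x>a] with R_A=32/15, M_A=0 = ((32/15)·6²/2 - 0·6 - 16·(6-(10/3)))/5000 = -8/9375 rad
Superposition: θ = Σ θ_i = -2201/150000 rad ≈ -0.014673 rad

θ(6) = -2201/150000 rad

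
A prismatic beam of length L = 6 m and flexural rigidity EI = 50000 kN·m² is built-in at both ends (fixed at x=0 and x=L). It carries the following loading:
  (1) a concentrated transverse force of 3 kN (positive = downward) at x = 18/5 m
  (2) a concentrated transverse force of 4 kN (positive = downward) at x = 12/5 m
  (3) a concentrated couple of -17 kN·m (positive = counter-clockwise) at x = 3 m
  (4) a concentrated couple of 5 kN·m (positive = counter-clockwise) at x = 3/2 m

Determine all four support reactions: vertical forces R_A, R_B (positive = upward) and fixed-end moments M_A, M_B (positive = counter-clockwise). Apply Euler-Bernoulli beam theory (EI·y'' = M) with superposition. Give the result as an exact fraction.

Load 1 — point force P=3 kN at a=18/5 m (b=L-a=12/5):
  R_A = Pb²(3a+b)/L³ = 3·(12/5)²·(3·(18/5)+(12/5))/6³ = 132/125 kN
  M_A = Pab²/L² = 3·(18/5)·(12/5)²/6² = 216/125 kN·m
  R_B = Pa²(a+3b)/L³ = 3·(18/5)²·((18/5)+3·(12/5))/6³ = 243/125 kN
  M_B = -Pa²b/L² = -3·(18/5)²·(12/5)/6² = -324/125 kN·m
Load 2 — point force P=4 kN at a=12/5 m (b=L-a=18/5):
  R_A = Pb²(3a+b)/L³ = 4·(18/5)²·(3·(12/5)+(18/5))/6³ = 324/125 kN
  M_A = Pab²/L² = 4·(12/5)·(18/5)²/6² = 432/125 kN·m
  R_B = Pa²(a+3b)/L³ = 4·(12/5)²·((12/5)+3·(18/5))/6³ = 176/125 kN
  M_B = -Pa²b/L² = -4·(12/5)²·(18/5)/6² = -288/125 kN·m
Load 3 — applied couple M₀=-17 kN·m at a=3 m (b=L-a=3):
  R_A = 6M₀ab/L³ = 6·(-17)·3·3/6³ = -17/4 kN
  M_A = M₀b(2a-b)/L² = (-17)·3·(2·3-3)/6² = -17/4 kN·m
  R_B = -6M₀ab/L³ = -6·(-17)·3·3/6³ = 17/4 kN
  M_B = M₀a(2b-a)/L² = (-17)·3·(2·3-3)/6² = -17/4 kN·m
Load 4 — applied couple M₀=5 kN·m at a=3/2 m (b=L-a=9/2):
  R_A = 6M₀ab/L³ = 6·5·(3/2)·(9/2)/6³ = 15/16 kN
  M_A = M₀b(2a-b)/L² = 5·(9/2)·(2·(3/2)-(9/2))/6² = -15/16 kN·m
  R_B = -6M₀ab/L³ = -6·5·(3/2)·(9/2)/6³ = -15/16 kN
  M_B = M₀a(2b-a)/L² = 5·(3/2)·(2·(9/2)-(3/2))/6² = 25/16 kN·m
Superposition: R_A = 671/2000 kN, M_A = -7/2000 kN·m, R_B = 13329/2000 kN, M_B = -15167/2000 kN·m

R_A = 671/2000 kN, M_A = -7/2000 kN·m, R_B = 13329/2000 kN, M_B = -15167/2000 kN·m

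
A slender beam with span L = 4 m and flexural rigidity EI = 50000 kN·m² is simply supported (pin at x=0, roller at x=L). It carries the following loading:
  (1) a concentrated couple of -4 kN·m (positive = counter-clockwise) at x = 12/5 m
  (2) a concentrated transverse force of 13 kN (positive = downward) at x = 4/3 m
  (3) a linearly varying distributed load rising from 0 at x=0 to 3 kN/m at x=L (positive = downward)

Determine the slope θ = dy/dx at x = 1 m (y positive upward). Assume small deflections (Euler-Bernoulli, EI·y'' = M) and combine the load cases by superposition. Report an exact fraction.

Load 1 — applied couple M₀=-4 kN·m at a=12/5 m (b=L-a=8/5):
  θ_1 = (M₀x²/(2L)+C₁)/EI  [x≤a] with C₁=M₀(3b²-L²)/(6L)=104/75 = ((-4)·1²/(2·4)+(104/75))/50000 = 133/7500000 rad
Load 2 — point force P=13 kN at a=4/3 m (b=L-a=8/3):
  θ_2 = -Pb(L²-b²-3x²)/(6LEI)  [x≤a] = -13·(8/3)·(4²-(8/3)²-3·1²)/(6·4·50000) = -689/4050000 rad
Load 3 — triangular load w₀=3 kN/m (0→w₀ over full span):
  θ_3 = -w₀(7L⁴-30L²x²+15x⁴)/(360LEI) = -3·(7·4⁴-30·4²·1²+15·1⁴)/(360·4·50000) = -1327/24000000 rad
Superposition: θ = Σ θ_i = -672889/3240000000 rad ≈ -0.000208 rad

θ(1) = -672889/3240000000 rad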